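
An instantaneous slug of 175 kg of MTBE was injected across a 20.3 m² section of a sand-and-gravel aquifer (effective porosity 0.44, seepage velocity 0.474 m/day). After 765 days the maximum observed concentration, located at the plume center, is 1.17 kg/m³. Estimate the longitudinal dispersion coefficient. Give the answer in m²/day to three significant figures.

0.0292 m²/day

At the plume center C_max = M/(n_e·A·√(4πDt)), so D = M²/(4πt·(n_e·A·C_max)²).
n_e·A·C_max = 0.44 × 20.3 × 1.17 = 10.45 kg/m.
D = 175²/(4π × 765 × 10.45²) = 0.0292 m²/day.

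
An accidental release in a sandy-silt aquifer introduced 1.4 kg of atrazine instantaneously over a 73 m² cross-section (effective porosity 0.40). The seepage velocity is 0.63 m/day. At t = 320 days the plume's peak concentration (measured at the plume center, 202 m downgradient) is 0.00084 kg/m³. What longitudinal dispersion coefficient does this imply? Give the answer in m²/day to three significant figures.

At the plume center C_max = M/(n_e·A·√(4πDt)), so D = M²/(4πt·(n_e·A·C_max)²).
n_e·A·C_max = 0.40 × 73 × 0.00084 = 0.02453 kg/m.
D = 1.4²/(4π × 320 × 0.02453²) = 0.810 m²/day.

0.810 m²/day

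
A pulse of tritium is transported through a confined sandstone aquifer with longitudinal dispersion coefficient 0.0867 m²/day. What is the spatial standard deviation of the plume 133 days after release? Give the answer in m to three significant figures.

Dispersive spreading gives a Gaussian with σ² = 2Dt; advection only shifts the center.
σ = √(2 × 0.0867 × 133) = 4.80 m.

4.80 m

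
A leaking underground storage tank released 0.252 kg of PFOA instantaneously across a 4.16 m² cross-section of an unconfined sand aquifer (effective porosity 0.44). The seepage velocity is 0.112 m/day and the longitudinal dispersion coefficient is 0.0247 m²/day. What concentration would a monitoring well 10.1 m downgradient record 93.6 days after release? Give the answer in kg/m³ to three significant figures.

For an instantaneous plane source, C(x,t) = M/(n_e·A·√(4πDt)) · exp(−(x−vt)²/(4Dt)), with n_e·A the pore (flow) area.
Plume center vt = 0.112 × 93.6 = 10.4832 m, so the well at 10.1 m is 0.3832 m upgradient of the peak.
√(4πDt) = 5.390 m, giving peak height M/(n_e·A·√(4πDt)) = 0.252/(0.44 × 4.16 × 5.390) = 0.02554 kg/m³.
(x−vt)²/(4Dt) = (-0.3832)²/(4 × 0.0247 × 93.6) = 0.01588; exp(−0.01588) = 0.9842.
C = 0.02554 × 0.9842 = 0.0251 kg/m³.

0.0251 kg/m³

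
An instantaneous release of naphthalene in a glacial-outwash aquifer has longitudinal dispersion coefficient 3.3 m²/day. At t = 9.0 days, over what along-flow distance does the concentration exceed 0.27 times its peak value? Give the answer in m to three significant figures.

24.9 m

The plume is Gaussian with σ = √(2Dt) = √(2 × 3.3 × 9.0) = 7.707 m.
C/C_peak = exp(−Δx²/(2σ²)) = 0.27 ⇒ Δx = σ·√(−2 ln 0.27) = 7.707 × 1.618 = 12.47 m.
Width = 2Δx = 24.9 m.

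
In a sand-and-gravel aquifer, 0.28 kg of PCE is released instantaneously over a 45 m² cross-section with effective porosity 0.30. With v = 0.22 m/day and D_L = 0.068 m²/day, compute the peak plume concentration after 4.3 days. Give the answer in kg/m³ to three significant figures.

0.0108 kg/m³

The peak of an instantaneous 1D plume sits at x = vt; there the Gaussian factor is 1 and C_max = M/(n_e·A·√(4πDt)), where n_e·A is the pore area the mass is dissolved in.
√(4πDt) = √(4π × 0.068 × 4.3) = 1.917 m, so C_max = 0.28/(0.30 × 45 × 1.917) = 0.0108 kg/m³.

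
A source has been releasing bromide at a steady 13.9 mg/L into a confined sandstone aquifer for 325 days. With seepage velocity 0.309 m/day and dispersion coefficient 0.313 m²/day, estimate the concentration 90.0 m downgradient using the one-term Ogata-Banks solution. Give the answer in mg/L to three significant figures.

10.7 mg/L

For a continuous step input, C/C₀ ≈ ½·erfc((x−vt)/(2√(Dt))).
vt = 0.309 × 325 = 100.425 m and 2√(Dt) = 2√(0.313 × 325) = 20.17 m.
Argument (x−vt)/(2√(Dt)) = (90.0 − 100.425)/20.17 = -0.5169; ½·erfc(-0.5169) = 0.7676.
C = 13.9 × 0.7676 = 10.7 mg/L.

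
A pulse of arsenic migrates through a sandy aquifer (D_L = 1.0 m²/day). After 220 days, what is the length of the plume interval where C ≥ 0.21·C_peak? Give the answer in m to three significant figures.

The plume is Gaussian with σ = √(2Dt) = √(2 × 1.0 × 220) = 20.98 m.
C/C_peak = exp(−Δx²/(2σ²)) = 0.21 ⇒ Δx = σ·√(−2 ln 0.21) = 20.98 × 1.767 = 37.07 m.
Width = 2Δx = 74.1 m.

74.1 m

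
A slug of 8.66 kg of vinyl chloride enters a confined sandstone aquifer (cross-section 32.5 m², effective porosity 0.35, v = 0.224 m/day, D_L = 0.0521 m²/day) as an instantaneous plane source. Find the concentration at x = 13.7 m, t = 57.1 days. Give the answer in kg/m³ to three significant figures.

0.116 kg/m³

For an instantaneous plane source, C(x,t) = M/(n_e·A·√(4πDt)) · exp(−(x−vt)²/(4Dt)), with n_e·A the pore (flow) area.
Plume center vt = 0.224 × 57.1 = 12.7904 m, so the well at 13.7 m is 0.9096 m downgradient of the peak.
√(4πDt) = 6.114 m, giving peak height M/(n_e·A·√(4πDt)) = 8.66/(0.35 × 32.5 × 6.114) = 0.1245 kg/m³.
(x−vt)²/(4Dt) = (0.9096)²/(4 × 0.0521 × 57.1) = 0.06953; exp(−0.06953) = 0.9328.
C = 0.1245 × 0.9328 = 0.116 kg/m³.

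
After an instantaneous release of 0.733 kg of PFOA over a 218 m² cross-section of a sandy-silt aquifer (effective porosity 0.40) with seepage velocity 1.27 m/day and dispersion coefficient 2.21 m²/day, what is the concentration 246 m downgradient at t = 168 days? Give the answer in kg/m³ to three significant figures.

For an instantaneous plane source, C(x,t) = M/(n_e·A·√(4πDt)) · exp(−(x−vt)²/(4Dt)), with n_e·A the pore (flow) area.
Plume center vt = 1.27 × 168 = 213.36 m, so the well at 246 m is 32.64 m downgradient of the peak.
√(4πDt) = 68.31 m, giving peak height M/(n_e·A·√(4πDt)) = 0.733/(0.40 × 218 × 68.31) = 0.0001231 kg/m³.
(x−vt)²/(4Dt) = (32.64)²/(4 × 2.21 × 168) = 0.7174; exp(−0.7174) = 0.4880.
C = 0.0001231 × 0.4880 = 6.01e-05 kg/m³.

6.01e-05 kg/m³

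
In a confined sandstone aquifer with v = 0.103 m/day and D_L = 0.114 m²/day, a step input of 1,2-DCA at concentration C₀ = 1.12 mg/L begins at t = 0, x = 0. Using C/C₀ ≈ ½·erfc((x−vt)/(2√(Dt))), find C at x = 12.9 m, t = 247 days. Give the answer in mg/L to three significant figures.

For a continuous step input, C/C₀ ≈ ½·erfc((x−vt)/(2√(Dt))).
vt = 0.103 × 247 = 25.441 m and 2√(Dt) = 2√(0.114 × 247) = 10.61 m.
Argument (x−vt)/(2√(Dt)) = (12.9 − 25.441)/10.61 = -1.182; ½·erfc(-1.182) = 0.9527.
C = 1.12 × 0.9527 = 1.07 mg/L.

1.07 mg/L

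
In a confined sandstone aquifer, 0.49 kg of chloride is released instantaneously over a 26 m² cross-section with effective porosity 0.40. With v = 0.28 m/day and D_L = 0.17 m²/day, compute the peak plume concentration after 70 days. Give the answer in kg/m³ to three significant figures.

The peak of an instantaneous 1D plume sits at x = vt; there the Gaussian factor is 1 and C_max = M/(n_e·A·√(4πDt)), where n_e·A is the pore area the mass is dissolved in.
√(4πDt) = √(4π × 0.17 × 70) = 12.23 m, so C_max = 0.49/(0.40 × 26 × 12.23) = 0.00385 kg/m³.

0.00385 kg/m³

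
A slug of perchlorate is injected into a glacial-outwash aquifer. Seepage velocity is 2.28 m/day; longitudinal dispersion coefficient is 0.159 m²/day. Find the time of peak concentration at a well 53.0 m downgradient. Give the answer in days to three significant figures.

23.2 days

For the 1D instantaneous-source solution, setting ∂C/∂t = 0 at fixed x gives v²t² + 2Dt − x² = 0, so t = (√(D² + v²x²) − D)/v².
√(D² + v²x²) = √(0.159² + 2.28² × 53.0²) = 120.8; v² = 5.1984.
t = (120.8 − 0.159)/5.1984 = 23.2 days (vs. the pure-advection estimate x/v = 23.2 d).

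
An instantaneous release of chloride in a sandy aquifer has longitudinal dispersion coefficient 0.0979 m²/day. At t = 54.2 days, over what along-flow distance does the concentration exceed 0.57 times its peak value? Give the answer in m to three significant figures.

The plume is Gaussian with σ = √(2Dt) = √(2 × 0.0979 × 54.2) = 3.258 m.
C/C_peak = exp(−Δx²/(2σ²)) = 0.57 ⇒ Δx = σ·√(−2 ln 0.57) = 3.258 × 1.060 = 3.453 m.
Width = 2Δx = 6.91 m.

6.91 m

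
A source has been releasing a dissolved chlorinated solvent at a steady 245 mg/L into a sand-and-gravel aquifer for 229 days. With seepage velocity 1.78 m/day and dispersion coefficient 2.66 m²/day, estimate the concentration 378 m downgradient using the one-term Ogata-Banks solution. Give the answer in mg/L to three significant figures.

For a continuous step input, C/C₀ ≈ ½·erfc((x−vt)/(2√(Dt))).
vt = 1.78 × 229 = 407.62 m and 2√(Dt) = 2√(2.66 × 229) = 49.36 m.
Argument (x−vt)/(2√(Dt)) = (378 − 407.62)/49.36 = -0.6001; ½·erfc(-0.6001) = 0.8020.
C = 245 × 0.8020 = 196 mg/L.

196 mg/L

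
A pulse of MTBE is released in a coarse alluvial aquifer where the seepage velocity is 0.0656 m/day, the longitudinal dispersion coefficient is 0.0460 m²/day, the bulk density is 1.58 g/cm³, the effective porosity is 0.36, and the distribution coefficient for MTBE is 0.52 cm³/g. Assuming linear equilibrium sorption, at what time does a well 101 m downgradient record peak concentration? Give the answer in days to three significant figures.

5020 days

Retardation factor R = 1 + ρ_b·K_d/n = 1 + 1.58 × 0.52/0.36 = 3.282.
Sorption retards both mechanisms: v_R = v/R = 0.01999 m/day, D_R = D/R = 0.01402 m²/day.
Peak time from v_R²t² + 2D_R t − x² = 0: t = (√(D_R² + v_R²x²) − D_R)/v_R².
√(D_R² + v_R²x²) = √(0.01402² + 0.01999² × 101²) = 2.019; v_R² = 0.0003996.
t = (2.019 − 0.01402)/0.0003996 = 5020 days.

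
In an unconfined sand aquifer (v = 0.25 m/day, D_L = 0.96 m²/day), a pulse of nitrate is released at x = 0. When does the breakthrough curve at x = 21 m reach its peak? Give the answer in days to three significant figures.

For the 1D instantaneous-source solution, setting ∂C/∂t = 0 at fixed x gives v²t² + 2Dt − x² = 0, so t = (√(D² + v²x²) − D)/v².
√(D² + v²x²) = √(0.96² + 0.25² × 21²) = 5.337; v² = 0.0625.
t = (5.337 − 0.96)/0.0625 = 70.0 days (vs. the pure-advection estimate x/v = 84.0 d).

70.0 days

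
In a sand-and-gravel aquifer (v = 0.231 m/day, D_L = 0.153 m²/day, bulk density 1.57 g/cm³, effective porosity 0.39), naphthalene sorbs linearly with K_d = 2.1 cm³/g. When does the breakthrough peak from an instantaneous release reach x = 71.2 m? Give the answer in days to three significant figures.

2890 days

Retardation factor R = 1 + ρ_b·K_d/n = 1 + 1.57 × 2.1/0.39 = 9.454.
Sorption retards both mechanisms: v_R = v/R = 0.02443 m/day, D_R = D/R = 0.01618 m²/day.
Peak time from v_R²t² + 2D_R t − x² = 0: t = (√(D_R² + v_R²x²) − D_R)/v_R².
√(D_R² + v_R²x²) = √(0.01618² + 0.02443² × 71.2²) = 1.739; v_R² = 0.0005968.
t = (1.739 − 0.01618)/0.0005968 = 2890 days.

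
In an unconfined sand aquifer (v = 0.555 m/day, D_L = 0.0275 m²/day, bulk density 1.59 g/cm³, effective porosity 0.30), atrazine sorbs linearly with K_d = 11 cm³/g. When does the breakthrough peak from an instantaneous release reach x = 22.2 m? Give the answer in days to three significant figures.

Retardation factor R = 1 + ρ_b·K_d/n = 1 + 1.59 × 11/0.30 = 59.30.
Sorption retards both mechanisms: v_R = v/R = 0.009359 m/day, D_R = D/R = 0.0004637 m²/day.
Peak time from v_R²t² + 2D_R t − x² = 0: t = (√(D_R² + v_R²x²) − D_R)/v_R².
√(D_R² + v_R²x²) = √(0.0004637² + 0.009359² × 22.2²) = 0.2078; v_R² = 8.759e-05.
t = (0.2078 − 0.0004637)/8.759e-05 = 2370 days.

2370 days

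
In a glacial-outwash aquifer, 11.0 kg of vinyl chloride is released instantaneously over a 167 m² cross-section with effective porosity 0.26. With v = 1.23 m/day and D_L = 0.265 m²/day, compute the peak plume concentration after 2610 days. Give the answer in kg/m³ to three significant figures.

0.00272 kg/m³

The peak of an instantaneous 1D plume sits at x = vt; there the Gaussian factor is 1 and C_max = M/(n_e·A·√(4πDt)), where n_e·A is the pore area the mass is dissolved in.
√(4πDt) = √(4π × 0.265 × 2610) = 93.23 m, so C_max = 11.0/(0.26 × 167 × 93.23) = 0.00272 kg/m³.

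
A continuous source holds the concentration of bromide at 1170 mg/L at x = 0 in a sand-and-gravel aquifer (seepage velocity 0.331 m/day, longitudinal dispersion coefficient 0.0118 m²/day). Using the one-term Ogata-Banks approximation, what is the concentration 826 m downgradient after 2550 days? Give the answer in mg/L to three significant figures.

For a continuous step input, C/C₀ ≈ ½·erfc((x−vt)/(2√(Dt))).
vt = 0.331 × 2550 = 844.05 m and 2√(Dt) = 2√(0.0118 × 2550) = 10.97 m.
Argument (x−vt)/(2√(Dt)) = (826 − 844.05)/10.97 = -1.645; ½·erfc(-1.645) = 0.9900.
C = 1170 × 0.9900 = 1160 mg/L.

1160 mg/L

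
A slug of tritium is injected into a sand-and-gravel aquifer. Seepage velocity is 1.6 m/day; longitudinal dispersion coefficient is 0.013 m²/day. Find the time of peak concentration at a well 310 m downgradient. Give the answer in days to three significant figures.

194 days

For the 1D instantaneous-source solution, setting ∂C/∂t = 0 at fixed x gives v²t² + 2Dt − x² = 0, so t = (√(D² + v²x²) − D)/v².
√(D² + v²x²) = √(0.013² + 1.6² × 310²) = 496.0; v² = 2.56.
t = (496.0 − 0.013)/2.56 = 194 days (vs. the pure-advection estimate x/v = 194 d).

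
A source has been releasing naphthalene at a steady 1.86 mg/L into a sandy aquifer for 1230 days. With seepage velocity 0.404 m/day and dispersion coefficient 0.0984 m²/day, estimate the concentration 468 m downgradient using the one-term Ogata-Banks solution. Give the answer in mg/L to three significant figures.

For a continuous step input, C/C₀ ≈ ½·erfc((x−vt)/(2√(Dt))).
vt = 0.404 × 1230 = 496.92 m and 2√(Dt) = 2√(0.0984 × 1230) = 22.00 m.
Argument (x−vt)/(2√(Dt)) = (468 − 496.92)/22.00 = -1.315; ½·erfc(-1.315) = 0.9685.
C = 1.86 × 0.9685 = 1.80 mg/L.

1.80 mg/L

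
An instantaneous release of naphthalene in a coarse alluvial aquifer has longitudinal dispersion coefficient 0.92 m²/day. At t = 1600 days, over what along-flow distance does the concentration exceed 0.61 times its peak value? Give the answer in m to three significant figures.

108 m

The plume is Gaussian with σ = √(2Dt) = √(2 × 0.92 × 1600) = 54.26 m.
C/C_peak = exp(−Δx²/(2σ²)) = 0.61 ⇒ Δx = σ·√(−2 ln 0.61) = 54.26 × 0.9943 = 53.95 m.
Width = 2Δx = 108 m.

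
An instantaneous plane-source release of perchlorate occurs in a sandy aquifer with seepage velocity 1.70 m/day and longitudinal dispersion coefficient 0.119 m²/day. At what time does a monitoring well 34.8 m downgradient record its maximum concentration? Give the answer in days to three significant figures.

20.4 days

For the 1D instantaneous-source solution, setting ∂C/∂t = 0 at fixed x gives v²t² + 2Dt − x² = 0, so t = (√(D² + v²x²) − D)/v².
√(D² + v²x²) = √(0.119² + 1.70² × 34.8²) = 59.16; v² = 2.89.
t = (59.16 − 0.119)/2.89 = 20.4 days (vs. the pure-advection estimate x/v = 20.5 d).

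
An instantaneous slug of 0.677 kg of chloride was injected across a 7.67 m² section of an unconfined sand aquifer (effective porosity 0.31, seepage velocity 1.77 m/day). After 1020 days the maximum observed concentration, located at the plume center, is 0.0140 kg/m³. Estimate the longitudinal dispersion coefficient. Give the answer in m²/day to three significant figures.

0.0323 m²/day

At the plume center C_max = M/(n_e·A·√(4πDt)), so D = M²/(4πt·(n_e·A·C_max)²).
n_e·A·C_max = 0.31 × 7.67 × 0.0140 = 0.03329 kg/m.
D = 0.677²/(4π × 1020 × 0.03329²) = 0.0323 m²/day.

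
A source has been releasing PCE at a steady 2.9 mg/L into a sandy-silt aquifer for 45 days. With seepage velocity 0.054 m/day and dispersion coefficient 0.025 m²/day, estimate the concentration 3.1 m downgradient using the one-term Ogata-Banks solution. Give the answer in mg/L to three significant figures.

0.950 mg/L

For a continuous step input, C/C₀ ≈ ½·erfc((x−vt)/(2√(Dt))).
vt = 0.054 × 45 = 2.43 m and 2√(Dt) = 2√(0.025 × 45) = 2.121 m.
Argument (x−vt)/(2√(Dt)) = (3.1 − 2.43)/2.121 = 0.3159; ½·erfc(0.3159) = 0.3275.
C = 2.9 × 0.3275 = 0.950 mg/L.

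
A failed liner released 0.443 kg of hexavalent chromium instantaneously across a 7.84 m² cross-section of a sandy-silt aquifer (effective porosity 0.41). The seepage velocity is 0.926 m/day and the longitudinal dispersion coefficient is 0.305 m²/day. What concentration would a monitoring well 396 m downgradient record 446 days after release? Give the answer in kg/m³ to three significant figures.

0.00196 kg/m³

For an instantaneous plane source, C(x,t) = M/(n_e·A·√(4πDt)) · exp(−(x−vt)²/(4Dt)), with n_e·A the pore (flow) area.
Plume center vt = 0.926 × 446 = 412.996 m, so the well at 396 m is 16.996 m upgradient of the peak.
√(4πDt) = 41.34 m, giving peak height M/(n_e·A·√(4πDt)) = 0.443/(0.41 × 7.84 × 41.34) = 0.003334 kg/m³.
(x−vt)²/(4Dt) = (-16.996)²/(4 × 0.305 × 446) = 0.5309; exp(−0.5309) = 0.5881.
C = 0.003334 × 0.5881 = 0.00196 kg/m³.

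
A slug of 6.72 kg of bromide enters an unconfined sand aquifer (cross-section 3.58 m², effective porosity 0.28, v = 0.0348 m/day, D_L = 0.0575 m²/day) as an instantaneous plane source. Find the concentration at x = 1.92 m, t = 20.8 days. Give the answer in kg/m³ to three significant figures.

1.28 kg/m³

For an instantaneous plane source, C(x,t) = M/(n_e·A·√(4πDt)) · exp(−(x−vt)²/(4Dt)), with n_e·A the pore (flow) area.
Plume center vt = 0.0348 × 20.8 = 0.72384 m, so the well at 1.92 m is 1.19616 m downgradient of the peak.
√(4πDt) = 3.877 m, giving peak height M/(n_e·A·√(4πDt)) = 6.72/(0.28 × 3.58 × 3.877) = 1.729 kg/m³.
(x−vt)²/(4Dt) = (1.19616)²/(4 × 0.0575 × 20.8) = 0.2991; exp(−0.2991) = 0.7415.
C = 1.729 × 0.7415 = 1.28 kg/m³.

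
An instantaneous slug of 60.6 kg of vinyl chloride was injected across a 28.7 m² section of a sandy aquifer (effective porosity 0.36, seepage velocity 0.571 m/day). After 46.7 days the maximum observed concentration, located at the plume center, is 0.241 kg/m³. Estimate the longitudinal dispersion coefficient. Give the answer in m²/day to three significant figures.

1.01 m²/day

At the plume center C_max = M/(n_e·A·√(4πDt)), so D = M²/(4πt·(n_e·A·C_max)²).
n_e·A·C_max = 0.36 × 28.7 × 0.241 = 2.490 kg/m.
D = 60.6²/(4π × 46.7 × 2.490²) = 1.01 m²/day.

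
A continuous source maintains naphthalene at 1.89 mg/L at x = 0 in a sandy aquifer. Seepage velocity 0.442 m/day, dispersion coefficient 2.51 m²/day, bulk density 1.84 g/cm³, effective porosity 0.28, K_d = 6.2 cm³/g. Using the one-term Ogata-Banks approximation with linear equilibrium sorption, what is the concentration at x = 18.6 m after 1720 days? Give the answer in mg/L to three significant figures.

0.925 mg/L

Retardation factor R = 1 + ρ_b·K_d/n = 1 + 1.84 × 6.2/0.28 = 41.74.
Sorption retards both mechanisms: v_R = v/R = 0.01059 m/day, D_R = D/R = 0.06013 m²/day.
v_R·t = 0.01059 × 1720 = 18.2148 m; 2√(D_R t) = 20.34 m; argument = (18.6 − 18.2148)/20.34 = 0.01894.
C = C₀ × ½·erfc(0.01894) = 1.89 × 0.4893 = 0.925 mg/L.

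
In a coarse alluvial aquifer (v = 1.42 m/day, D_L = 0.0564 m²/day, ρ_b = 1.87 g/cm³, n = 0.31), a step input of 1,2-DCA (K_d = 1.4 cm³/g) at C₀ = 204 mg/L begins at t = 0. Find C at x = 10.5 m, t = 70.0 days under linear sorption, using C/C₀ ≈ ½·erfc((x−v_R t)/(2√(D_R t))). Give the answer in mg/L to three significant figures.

104 mg/L

Retardation factor R = 1 + ρ_b·K_d/n = 1 + 1.87 × 1.4/0.31 = 9.445.
Sorption retards both mechanisms: v_R = v/R = 0.1503 m/day, D_R = D/R = 0.005971 m²/day.
v_R·t = 0.1503 × 70.0 = 10.521 m; 2√(D_R t) = 1.293 m; argument = (10.5 − 10.521)/1.293 = -0.01624.
C = C₀ × ½·erfc(-0.01624) = 204 × 0.5092 = 104 mg/L.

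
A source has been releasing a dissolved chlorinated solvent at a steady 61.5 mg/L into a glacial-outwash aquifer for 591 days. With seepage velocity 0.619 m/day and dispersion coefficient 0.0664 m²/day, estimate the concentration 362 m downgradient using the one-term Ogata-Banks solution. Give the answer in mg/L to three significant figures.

41.0 mg/L

For a continuous step input, C/C₀ ≈ ½·erfc((x−vt)/(2√(Dt))).
vt = 0.619 × 591 = 365.829 m and 2√(Dt) = 2√(0.0664 × 591) = 12.53 m.
Argument (x−vt)/(2√(Dt)) = (362 − 365.829)/12.53 = -0.3056; ½·erfc(-0.3056) = 0.6672.
C = 61.5 × 0.6672 = 41.0 mg/L.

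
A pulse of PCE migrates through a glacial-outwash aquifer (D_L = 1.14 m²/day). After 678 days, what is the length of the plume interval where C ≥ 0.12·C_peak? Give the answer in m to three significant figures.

162 m

The plume is Gaussian with σ = √(2Dt) = √(2 × 1.14 × 678) = 39.32 m.
C/C_peak = exp(−Δx²/(2σ²)) = 0.12 ⇒ Δx = σ·√(−2 ln 0.12) = 39.32 × 2.059 = 80.96 m.
Width = 2Δx = 162 m.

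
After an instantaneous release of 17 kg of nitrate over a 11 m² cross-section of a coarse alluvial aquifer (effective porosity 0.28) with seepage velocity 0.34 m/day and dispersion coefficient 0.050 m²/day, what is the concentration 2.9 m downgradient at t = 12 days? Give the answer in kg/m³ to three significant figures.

For an instantaneous plane source, C(x,t) = M/(n_e·A·√(4πDt)) · exp(−(x−vt)²/(4Dt)), with n_e·A the pore (flow) area.
Plume center vt = 0.34 × 12 = 4.08 m, so the well at 2.9 m is 1.18 m upgradient of the peak.
√(4πDt) = 2.746 m, giving peak height M/(n_e·A·√(4πDt)) = 17/(0.28 × 11 × 2.746) = 2.010 kg/m³.
(x−vt)²/(4Dt) = (-1.18)²/(4 × 0.050 × 12) = 0.5802; exp(−0.5802) = 0.5598.
C = 2.010 × 0.5598 = 1.13 kg/m³.

1.13 kg/m³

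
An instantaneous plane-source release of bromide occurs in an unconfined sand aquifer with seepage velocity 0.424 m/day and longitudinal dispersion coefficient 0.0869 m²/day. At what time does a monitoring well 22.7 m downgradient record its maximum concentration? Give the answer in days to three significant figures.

53.1 days

For the 1D instantaneous-source solution, setting ∂C/∂t = 0 at fixed x gives v²t² + 2Dt − x² = 0, so t = (√(D² + v²x²) − D)/v².
√(D² + v²x²) = √(0.0869² + 0.424² × 22.7²) = 9.625; v² = 0.179776.
t = (9.625 − 0.0869)/0.179776 = 53.1 days (vs. the pure-advection estimate x/v = 53.5 d).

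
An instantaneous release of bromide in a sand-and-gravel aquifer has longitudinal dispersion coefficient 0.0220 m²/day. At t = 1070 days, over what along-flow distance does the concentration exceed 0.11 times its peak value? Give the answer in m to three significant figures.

The plume is Gaussian with σ = √(2Dt) = √(2 × 0.0220 × 1070) = 6.861 m.
C/C_peak = exp(−Δx²/(2σ²)) = 0.11 ⇒ Δx = σ·√(−2 ln 0.11) = 6.861 × 2.101 = 14.41 m.
Width = 2Δx = 28.8 m.

28.8 m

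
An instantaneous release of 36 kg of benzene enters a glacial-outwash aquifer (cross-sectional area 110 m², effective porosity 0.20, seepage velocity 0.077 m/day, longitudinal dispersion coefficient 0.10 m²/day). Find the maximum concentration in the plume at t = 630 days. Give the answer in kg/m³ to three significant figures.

The peak of an instantaneous 1D plume sits at x = vt; there the Gaussian factor is 1 and C_max = M/(n_e·A·√(4πDt)), where n_e·A is the pore area the mass is dissolved in.
√(4πDt) = √(4π × 0.10 × 630) = 28.14 m, so C_max = 36/(0.20 × 110 × 28.14) = 0.0582 kg/m³.

0.0582 kg/m³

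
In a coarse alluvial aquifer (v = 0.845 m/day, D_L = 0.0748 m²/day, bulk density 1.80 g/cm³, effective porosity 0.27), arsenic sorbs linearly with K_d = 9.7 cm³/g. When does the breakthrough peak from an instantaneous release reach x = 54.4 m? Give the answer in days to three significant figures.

4220 days

Retardation factor R = 1 + ρ_b·K_d/n = 1 + 1.80 × 9.7/0.27 = 65.67.
Sorption retards both mechanisms: v_R = v/R = 0.01287 m/day, D_R = D/R = 0.001139 m²/day.
Peak time from v_R²t² + 2D_R t − x² = 0: t = (√(D_R² + v_R²x²) − D_R)/v_R².
√(D_R² + v_R²x²) = √(0.001139² + 0.01287² × 54.4²) = 0.7001; v_R² = 0.0001656.
t = (0.7001 − 0.001139)/0.0001656 = 4220 days.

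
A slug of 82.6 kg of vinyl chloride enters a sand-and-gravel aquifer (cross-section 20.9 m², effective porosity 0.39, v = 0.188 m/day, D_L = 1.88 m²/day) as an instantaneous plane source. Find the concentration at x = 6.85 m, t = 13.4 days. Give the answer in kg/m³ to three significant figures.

For an instantaneous plane source, C(x,t) = M/(n_e·A·√(4πDt)) · exp(−(x−vt)²/(4Dt)), with n_e·A the pore (flow) area.
Plume center vt = 0.188 × 13.4 = 2.5192 m, so the well at 6.85 m is 4.3308 m downgradient of the peak.
√(4πDt) = 17.79 m, giving peak height M/(n_e·A·√(4πDt)) = 82.6/(0.39 × 20.9 × 17.79) = 0.5696 kg/m³.
(x−vt)²/(4Dt) = (4.3308)²/(4 × 1.88 × 13.4) = 0.1861; exp(−0.1861) = 0.8302.
C = 0.5696 × 0.8302 = 0.473 kg/m³.

0.473 kg/m³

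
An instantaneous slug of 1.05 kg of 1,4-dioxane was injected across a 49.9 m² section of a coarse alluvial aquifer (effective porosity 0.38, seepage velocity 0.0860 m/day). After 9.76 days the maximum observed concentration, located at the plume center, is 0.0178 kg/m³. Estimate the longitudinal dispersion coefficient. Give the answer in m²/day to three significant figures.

0.0789 m²/day

At the plume center C_max = M/(n_e·A·√(4πDt)), so D = M²/(4πt·(n_e·A·C_max)²).
n_e·A·C_max = 0.38 × 49.9 × 0.0178 = 0.3375 kg/m.
D = 1.05²/(4π × 9.76 × 0.3375²) = 0.0789 m²/day.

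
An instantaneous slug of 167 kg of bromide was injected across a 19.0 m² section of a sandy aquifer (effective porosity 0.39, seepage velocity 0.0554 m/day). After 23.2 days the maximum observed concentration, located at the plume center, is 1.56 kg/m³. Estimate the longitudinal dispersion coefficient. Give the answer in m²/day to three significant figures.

At the plume center C_max = M/(n_e·A·√(4πDt)), so D = M²/(4πt·(n_e·A·C_max)²).
n_e·A·C_max = 0.39 × 19.0 × 1.56 = 11.56 kg/m.
D = 167²/(4π × 23.2 × 11.56²) = 0.716 m²/day.

0.716 m²/day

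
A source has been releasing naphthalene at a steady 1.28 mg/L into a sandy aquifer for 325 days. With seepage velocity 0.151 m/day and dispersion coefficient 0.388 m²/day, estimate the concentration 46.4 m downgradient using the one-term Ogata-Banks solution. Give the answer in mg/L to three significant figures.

0.726 mg/L

For a continuous step input, C/C₀ ≈ ½·erfc((x−vt)/(2√(Dt))).
vt = 0.151 × 325 = 49.075 m and 2√(Dt) = 2√(0.388 × 325) = 22.46 m.
Argument (x−vt)/(2√(Dt)) = (46.4 − 49.075)/22.46 = -0.1191; ½·erfc(-0.1191) = 0.5669.
C = 1.28 × 0.5669 = 0.726 mg/L.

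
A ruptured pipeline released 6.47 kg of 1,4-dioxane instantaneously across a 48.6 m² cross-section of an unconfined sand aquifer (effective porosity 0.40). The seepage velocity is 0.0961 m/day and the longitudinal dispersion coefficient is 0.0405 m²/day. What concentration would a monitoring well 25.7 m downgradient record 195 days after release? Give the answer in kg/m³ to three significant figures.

0.00721 kg/m³

For an instantaneous plane source, C(x,t) = M/(n_e·A·√(4πDt)) · exp(−(x−vt)²/(4Dt)), with n_e·A the pore (flow) area.
Plume center vt = 0.0961 × 195 = 18.7395 m, so the well at 25.7 m is 6.9605 m downgradient of the peak.
√(4πDt) = 9.962 m, giving peak height M/(n_e·A·√(4πDt)) = 6.47/(0.40 × 48.6 × 9.962) = 0.03341 kg/m³.
(x−vt)²/(4Dt) = (6.9605)²/(4 × 0.0405 × 195) = 1.534; exp(−1.534) = 0.2157.
C = 0.03341 × 0.2157 = 0.00721 kg/m³.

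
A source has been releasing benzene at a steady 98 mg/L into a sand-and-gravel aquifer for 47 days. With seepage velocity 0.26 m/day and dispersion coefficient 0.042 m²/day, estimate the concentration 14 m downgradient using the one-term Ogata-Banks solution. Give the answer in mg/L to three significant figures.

18.1 mg/L

For a continuous step input, C/C₀ ≈ ½·erfc((x−vt)/(2√(Dt))).
vt = 0.26 × 47 = 12.22 m and 2√(Dt) = 2√(0.042 × 47) = 2.810 m.
Argument (x−vt)/(2√(Dt)) = (14 − 12.22)/2.810 = 0.6335; ½·erfc(0.6335) = 0.1852.
C = 98 × 0.1852 = 18.1 mg/L.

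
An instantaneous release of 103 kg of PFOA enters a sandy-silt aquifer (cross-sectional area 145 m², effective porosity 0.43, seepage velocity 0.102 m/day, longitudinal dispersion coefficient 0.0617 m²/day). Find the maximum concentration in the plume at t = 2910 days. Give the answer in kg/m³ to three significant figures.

0.0348 kg/m³

The peak of an instantaneous 1D plume sits at x = vt; there the Gaussian factor is 1 and C_max = M/(n_e·A·√(4πDt)), where n_e·A is the pore area the mass is dissolved in.
√(4πDt) = √(4π × 0.0617 × 2910) = 47.50 m, so C_max = 103/(0.43 × 145 × 47.50) = 0.0348 kg/m³.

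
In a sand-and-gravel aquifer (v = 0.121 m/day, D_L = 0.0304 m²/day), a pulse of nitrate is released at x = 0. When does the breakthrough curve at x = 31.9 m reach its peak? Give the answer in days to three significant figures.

262 days

For the 1D instantaneous-source solution, setting ∂C/∂t = 0 at fixed x gives v²t² + 2Dt − x² = 0, so t = (√(D² + v²x²) − D)/v².
√(D² + v²x²) = √(0.0304² + 0.121² × 31.9²) = 3.860; v² = 0.014641.
t = (3.860 − 0.0304)/0.014641 = 262 days (vs. the pure-advection estimate x/v = 264 d).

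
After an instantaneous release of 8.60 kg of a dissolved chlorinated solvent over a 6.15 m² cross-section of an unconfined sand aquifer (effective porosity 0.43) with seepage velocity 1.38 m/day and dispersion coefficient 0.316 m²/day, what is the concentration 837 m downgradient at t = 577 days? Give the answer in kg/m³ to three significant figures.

0.00698 kg/m³

For an instantaneous plane source, C(x,t) = M/(n_e·A·√(4πDt)) · exp(−(x−vt)²/(4Dt)), with n_e·A the pore (flow) area.
Plume center vt = 1.38 × 577 = 796.26 m, so the well at 837 m is 40.74 m downgradient of the peak.
√(4πDt) = 47.87 m, giving peak height M/(n_e·A·√(4πDt)) = 8.60/(0.43 × 6.15 × 47.87) = 0.06793 kg/m³.
(x−vt)²/(4Dt) = (40.74)²/(4 × 0.316 × 577) = 2.276; exp(−2.276) = 0.1027.
C = 0.06793 × 0.1027 = 0.00698 kg/m³.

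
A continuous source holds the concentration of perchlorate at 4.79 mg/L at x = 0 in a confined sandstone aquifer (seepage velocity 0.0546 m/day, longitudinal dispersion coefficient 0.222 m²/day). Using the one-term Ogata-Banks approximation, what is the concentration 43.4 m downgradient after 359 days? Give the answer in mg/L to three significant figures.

For a continuous step input, C/C₀ ≈ ½·erfc((x−vt)/(2√(Dt))).
vt = 0.0546 × 359 = 19.6014 m and 2√(Dt) = 2√(0.222 × 359) = 17.85 m.
Argument (x−vt)/(2√(Dt)) = (43.4 − 19.6014)/17.85 = 1.333; ½·erfc(1.333) = 0.02971.
C = 4.79 × 0.02971 = 0.142 mg/L.

0.142 mg/L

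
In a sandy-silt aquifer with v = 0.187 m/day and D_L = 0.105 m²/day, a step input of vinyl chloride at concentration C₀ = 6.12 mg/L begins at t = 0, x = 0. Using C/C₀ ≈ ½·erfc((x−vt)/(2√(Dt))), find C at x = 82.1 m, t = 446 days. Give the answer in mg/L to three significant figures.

For a continuous step input, C/C₀ ≈ ½·erfc((x−vt)/(2√(Dt))).
vt = 0.187 × 446 = 83.402 m and 2√(Dt) = 2√(0.105 × 446) = 13.69 m.
Argument (x−vt)/(2√(Dt)) = (82.1 − 83.402)/13.69 = -0.09511; ½·erfc(-0.09511) = 0.5535.
C = 6.12 × 0.5535 = 3.39 mg/L.

3.39 mg/L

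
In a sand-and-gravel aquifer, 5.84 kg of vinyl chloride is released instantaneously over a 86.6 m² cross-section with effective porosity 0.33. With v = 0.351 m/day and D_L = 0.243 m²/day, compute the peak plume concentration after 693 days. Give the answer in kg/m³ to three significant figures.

0.00444 kg/m³

The peak of an instantaneous 1D plume sits at x = vt; there the Gaussian factor is 1 and C_max = M/(n_e·A·√(4πDt)), where n_e·A is the pore area the mass is dissolved in.
√(4πDt) = √(4π × 0.243 × 693) = 46.00 m, so C_max = 5.84/(0.33 × 86.6 × 46.00) = 0.00444 kg/m³.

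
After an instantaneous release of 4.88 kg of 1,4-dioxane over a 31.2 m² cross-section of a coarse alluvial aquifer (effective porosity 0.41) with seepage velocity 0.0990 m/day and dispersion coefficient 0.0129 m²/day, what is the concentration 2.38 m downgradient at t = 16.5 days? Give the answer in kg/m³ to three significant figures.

0.121 kg/m³

For an instantaneous plane source, C(x,t) = M/(n_e·A·√(4πDt)) · exp(−(x−vt)²/(4Dt)), with n_e·A the pore (flow) area.
Plume center vt = 0.0990 × 16.5 = 1.6335 m, so the well at 2.38 m is 0.7465 m downgradient of the peak.
√(4πDt) = 1.635 m, giving peak height M/(n_e·A·√(4πDt)) = 4.88/(0.41 × 31.2 × 1.635) = 0.2333 kg/m³.
(x−vt)²/(4Dt) = (0.7465)²/(4 × 0.0129 × 16.5) = 0.6545; exp(−0.6545) = 0.5197.
C = 0.2333 × 0.5197 = 0.121 kg/m³.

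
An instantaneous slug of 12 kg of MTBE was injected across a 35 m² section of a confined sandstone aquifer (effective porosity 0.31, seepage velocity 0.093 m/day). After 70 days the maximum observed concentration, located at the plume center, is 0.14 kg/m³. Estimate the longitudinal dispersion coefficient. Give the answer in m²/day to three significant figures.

At the plume center C_max = M/(n_e·A·√(4πDt)), so D = M²/(4πt·(n_e·A·C_max)²).
n_e·A·C_max = 0.31 × 35 × 0.14 = 1.519 kg/m.
D = 12²/(4π × 70 × 1.519²) = 0.0709 m²/day.

0.0709 m²/day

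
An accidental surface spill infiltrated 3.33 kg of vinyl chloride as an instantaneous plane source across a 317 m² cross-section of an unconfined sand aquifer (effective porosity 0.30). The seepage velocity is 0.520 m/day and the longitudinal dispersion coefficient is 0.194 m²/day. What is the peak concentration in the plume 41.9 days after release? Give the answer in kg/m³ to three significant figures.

0.00346 kg/m³

The peak of an instantaneous 1D plume sits at x = vt; there the Gaussian factor is 1 and C_max = M/(n_e·A·√(4πDt)), where n_e·A is the pore area the mass is dissolved in.
√(4πDt) = √(4π × 0.194 × 41.9) = 10.11 m, so C_max = 3.33/(0.30 × 317 × 10.11) = 0.00346 kg/m³.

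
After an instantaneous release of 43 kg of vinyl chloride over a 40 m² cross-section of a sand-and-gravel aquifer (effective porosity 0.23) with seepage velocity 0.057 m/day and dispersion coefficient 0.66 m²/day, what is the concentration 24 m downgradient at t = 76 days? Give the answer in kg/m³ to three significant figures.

For an instantaneous plane source, C(x,t) = M/(n_e·A·√(4πDt)) · exp(−(x−vt)²/(4Dt)), with n_e·A the pore (flow) area.
Plume center vt = 0.057 × 76 = 4.332 m, so the well at 24 m is 19.668 m downgradient of the peak.
√(4πDt) = 25.11 m, giving peak height M/(n_e·A·√(4πDt)) = 43/(0.23 × 40 × 25.11) = 0.1861 kg/m³.
(x−vt)²/(4Dt) = (19.668)²/(4 × 0.66 × 76) = 1.928; exp(−1.928) = 0.1454.
C = 0.1861 × 0.1454 = 0.0271 kg/m³.

0.0271 kg/m³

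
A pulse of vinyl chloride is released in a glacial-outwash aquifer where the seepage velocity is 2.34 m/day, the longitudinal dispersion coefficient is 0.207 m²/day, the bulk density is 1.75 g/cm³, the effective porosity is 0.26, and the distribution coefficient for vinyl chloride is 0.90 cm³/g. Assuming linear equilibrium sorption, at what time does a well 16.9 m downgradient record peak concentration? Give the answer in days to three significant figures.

50.7 days

Retardation factor R = 1 + ρ_b·K_d/n = 1 + 1.75 × 0.90/0.26 = 7.058.
Sorption retards both mechanisms: v_R = v/R = 0.3315 m/day, D_R = D/R = 0.02933 m²/day.
Peak time from v_R²t² + 2D_R t − x² = 0: t = (√(D_R² + v_R²x²) − D_R)/v_R².
√(D_R² + v_R²x²) = √(0.02933² + 0.3315² × 16.9²) = 5.602; v_R² = 0.1099.
t = (5.602 − 0.02933)/0.1099 = 50.7 days.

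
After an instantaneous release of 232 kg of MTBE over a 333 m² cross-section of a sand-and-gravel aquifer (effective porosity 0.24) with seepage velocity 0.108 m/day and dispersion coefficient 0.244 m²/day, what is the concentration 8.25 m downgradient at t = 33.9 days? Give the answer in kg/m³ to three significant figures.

0.151 kg/m³

For an instantaneous plane source, C(x,t) = M/(n_e·A·√(4πDt)) · exp(−(x−vt)²/(4Dt)), with n_e·A the pore (flow) area.
Plume center vt = 0.108 × 33.9 = 3.6612 m, so the well at 8.25 m is 4.5888 m downgradient of the peak.
√(4πDt) = 10.20 m, giving peak height M/(n_e·A·√(4πDt)) = 232/(0.24 × 333 × 10.20) = 0.2846 kg/m³.
(x−vt)²/(4Dt) = (4.5888)²/(4 × 0.244 × 33.9) = 0.6364; exp(−0.6364) = 0.5292.
C = 0.2846 × 0.5292 = 0.151 kg/m³.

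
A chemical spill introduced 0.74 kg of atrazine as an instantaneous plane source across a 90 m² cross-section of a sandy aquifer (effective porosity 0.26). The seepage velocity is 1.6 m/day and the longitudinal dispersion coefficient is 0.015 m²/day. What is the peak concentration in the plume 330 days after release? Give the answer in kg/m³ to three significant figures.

0.00401 kg/m³

The peak of an instantaneous 1D plume sits at x = vt; there the Gaussian factor is 1 and C_max = M/(n_e·A·√(4πDt)), where n_e·A is the pore area the mass is dissolved in.
√(4πDt) = √(4π × 0.015 × 330) = 7.887 m, so C_max = 0.74/(0.26 × 90 × 7.887) = 0.00401 kg/m³.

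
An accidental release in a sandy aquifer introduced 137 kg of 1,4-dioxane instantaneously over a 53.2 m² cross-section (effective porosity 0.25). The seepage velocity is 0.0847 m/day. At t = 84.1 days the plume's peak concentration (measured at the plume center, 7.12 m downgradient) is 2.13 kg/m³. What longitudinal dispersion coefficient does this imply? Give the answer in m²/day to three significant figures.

At the plume center C_max = M/(n_e·A·√(4πDt)), so D = M²/(4πt·(n_e·A·C_max)²).
n_e·A·C_max = 0.25 × 53.2 × 2.13 = 28.33 kg/m.
D = 137²/(4π × 84.1 × 28.33²) = 0.0221 m²/day.

0.0221 m²/day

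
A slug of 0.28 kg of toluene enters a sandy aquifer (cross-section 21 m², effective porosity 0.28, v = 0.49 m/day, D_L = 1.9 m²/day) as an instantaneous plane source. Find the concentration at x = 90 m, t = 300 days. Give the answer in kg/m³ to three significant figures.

For an instantaneous plane source, C(x,t) = M/(n_e·A·√(4πDt)) · exp(−(x−vt)²/(4Dt)), with n_e·A the pore (flow) area.
Plume center vt = 0.49 × 300 = 147 m, so the well at 90 m is 57 m upgradient of the peak.
√(4πDt) = 84.63 m, giving peak height M/(n_e·A·√(4πDt)) = 0.28/(0.28 × 21 × 84.63) = 0.0005627 kg/m³.
(x−vt)²/(4Dt) = (-57)²/(4 × 1.9 × 300) = 1.425; exp(−1.425) = 0.2405.
C = 0.0005627 × 0.2405 = 0.000135 kg/m³.

0.000135 kg/m³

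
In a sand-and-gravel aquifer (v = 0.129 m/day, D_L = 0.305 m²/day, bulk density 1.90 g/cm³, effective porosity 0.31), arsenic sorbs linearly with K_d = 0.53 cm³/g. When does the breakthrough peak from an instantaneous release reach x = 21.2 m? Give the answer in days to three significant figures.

Retardation factor R = 1 + ρ_b·K_d/n = 1 + 1.90 × 0.53/0.31 = 4.248.
Sorption retards both mechanisms: v_R = v/R = 0.03037 m/day, D_R = D/R = 0.07180 m²/day.
Peak time from v_R²t² + 2D_R t − x² = 0: t = (√(D_R² + v_R²x²) − D_R)/v_R².
√(D_R² + v_R²x²) = √(0.07180² + 0.03037² × 21.2²) = 0.6478; v_R² = 0.0009223.
t = (0.6478 − 0.07180)/0.0009223 = 625 days.

625 days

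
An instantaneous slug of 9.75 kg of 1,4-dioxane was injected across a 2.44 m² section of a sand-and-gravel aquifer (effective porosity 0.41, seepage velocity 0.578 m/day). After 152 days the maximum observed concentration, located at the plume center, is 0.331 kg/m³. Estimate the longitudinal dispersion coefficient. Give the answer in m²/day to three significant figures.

At the plume center C_max = M/(n_e·A·√(4πDt)), so D = M²/(4πt·(n_e·A·C_max)²).
n_e·A·C_max = 0.41 × 2.44 × 0.331 = 0.3311 kg/m.
D = 9.75²/(4π × 152 × 0.3311²) = 0.454 m²/day.

0.454 m²/day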